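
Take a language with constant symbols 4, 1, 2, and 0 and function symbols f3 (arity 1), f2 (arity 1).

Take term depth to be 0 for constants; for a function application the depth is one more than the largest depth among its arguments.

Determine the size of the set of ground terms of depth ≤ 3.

60

Count level by level. With function symbols f3/1, f2/1, the terms of depth ≤ k are the 4 constants together with each function applied to depth-≤(k−1) tuples, so N_k = 4 + N_{k-1} + N_{k-1}.
N_0 = 4
N_1 = 4 + 4 + 4 = 12
N_2 = 4 + 12 + 12 = 28
N_3 = 4 + 28 + 28 = 60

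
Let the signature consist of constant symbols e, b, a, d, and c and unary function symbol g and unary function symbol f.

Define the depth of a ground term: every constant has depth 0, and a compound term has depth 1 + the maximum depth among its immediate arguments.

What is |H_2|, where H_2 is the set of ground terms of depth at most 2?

35

Count level by level. With function symbols g/1, f/1, the terms of depth ≤ k are the 5 constants together with each function applied to depth-≤(k−1) tuples, so N_k = 5 + N_{k-1} + N_{k-1}.
N_0 = 5
N_1 = 5 + 5 + 5 = 15
N_2 = 5 + 15 + 15 = 35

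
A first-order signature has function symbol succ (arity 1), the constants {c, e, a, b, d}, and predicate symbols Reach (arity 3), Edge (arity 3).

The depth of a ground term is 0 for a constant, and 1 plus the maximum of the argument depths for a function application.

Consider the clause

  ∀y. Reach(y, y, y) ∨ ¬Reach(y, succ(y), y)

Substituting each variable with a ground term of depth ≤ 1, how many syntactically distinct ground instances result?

Ground terms of depth ≤ 1:
  Let N_k = |{terms of depth ≤ k}|. Then N_0 = 5 and N_k = 5 + N_{k-1} for k ≥ 1 (one summand per function symbol, arity giving the exponent).
  N_0 = 5
  N_1 = 5 + 5 = 10
  Explicitly: c, e, a, b, d, succ(c), succ(e), succ(a), succ(b), succ(d).
So there are 10 ground terms available for substitution.
The body mentions the single quantified variable y; since ground terms form a free algebra, no two substitutions collapse to the same formula.
Number of ground instances = 10.

10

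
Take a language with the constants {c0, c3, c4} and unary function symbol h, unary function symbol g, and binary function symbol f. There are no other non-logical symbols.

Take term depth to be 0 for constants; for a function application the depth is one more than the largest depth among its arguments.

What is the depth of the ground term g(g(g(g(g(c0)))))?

depth(g(c0)) = 1 + depth(c0) = 1 + 0 = 1
depth(g(g(c0))) = 1 + depth(g(c0)) = 1 + 1 = 2
depth(g(g(g(c0)))) = 1 + depth(g(g(c0))) = 1 + 2 = 3
depth(g(g(g(g(c0))))) = 1 + depth(g(g(g(c0)))) = 1 + 3 = 4
depth(g(g(g(g(g(c0)))))) = 1 + depth(g(g(g(g(c0))))) = 1 + 4 = 5

5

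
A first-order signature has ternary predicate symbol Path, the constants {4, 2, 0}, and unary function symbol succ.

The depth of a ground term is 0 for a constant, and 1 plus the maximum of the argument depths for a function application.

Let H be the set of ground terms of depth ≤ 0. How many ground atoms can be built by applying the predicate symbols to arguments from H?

27

First count ground terms of depth ≤ 0.
Let N_k count ground terms of depth at most k. Each non-constant term of depth ≤ k is some function symbol applied to depth-≤(k−1) arguments, giving N_k = 3 + N_{k-1}.
N_0 = 3
Explicitly: 4, 2, 0.
So |H| = 3.
Ground atoms are formed by filling each argument slot of a predicate with a term from H, so an r-ary predicate gives |H|^r atoms:
  Path: 3^3 = 27
Total ground atoms: 27.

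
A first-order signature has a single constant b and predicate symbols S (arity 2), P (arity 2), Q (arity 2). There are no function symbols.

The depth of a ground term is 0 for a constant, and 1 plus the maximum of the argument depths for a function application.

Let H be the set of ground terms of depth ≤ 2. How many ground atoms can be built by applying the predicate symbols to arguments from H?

3

First count ground terms of depth ≤ 2.
With no function symbols every ground term is a constant, so there is exactly 1 ground term at every depth bound.
N_0 = 1
N_1 = 1
N_2 = 1
Explicitly: b.
So |H| = 1.
Ground atoms are formed by filling each argument slot of a predicate with a term from H, so an r-ary predicate gives |H|^r atoms:
  S: 1^2 = 1;  P: 1^2 = 1;  Q: 1^2 = 1
Total ground atoms: 1 + 1 + 1 = 3.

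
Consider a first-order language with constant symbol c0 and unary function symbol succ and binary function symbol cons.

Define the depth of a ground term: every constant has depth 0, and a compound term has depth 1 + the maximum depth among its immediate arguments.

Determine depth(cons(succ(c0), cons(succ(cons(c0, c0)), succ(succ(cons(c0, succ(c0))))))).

6

depth(succ(c0)) = 1 + depth(c0) = 1 + 0 = 1
depth(cons(c0, c0)) = 1 + max(0, 0) = 1
depth(succ(cons(c0, c0))) = 1 + depth(cons(c0, c0)) = 1 + 1 = 2
depth(cons(c0, succ(c0))) = 1 + max(0, 1) = 2
depth(succ(cons(c0, succ(c0)))) = 1 + depth(cons(c0, succ(c0))) = 1 + 2 = 3
depth(succ(succ(cons(c0, succ(c0))))) = 1 + depth(succ(cons(c0, succ(c0)))) = 1 + 3 = 4
depth(cons(succ(cons(c0, c0)), succ(succ(cons(c0, succ(c0)))))) = 1 + max(2, 4) = 5
depth(cons(succ(c0), cons(succ(cons(c0, c0)), succ(succ(cons(c0, succ(c0))))))) = 1 + max(1, 5) = 6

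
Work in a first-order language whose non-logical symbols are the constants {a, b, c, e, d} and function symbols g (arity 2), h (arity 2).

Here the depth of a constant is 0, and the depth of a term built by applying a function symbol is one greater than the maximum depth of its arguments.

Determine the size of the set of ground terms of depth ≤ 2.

6055

Let N_k = |{terms of depth ≤ k}|. Then N_0 = 5 and N_k = 5 + N_{k-1}^2 + N_{k-1}^2 for k ≥ 1 (one summand per function symbol, arity giving the exponent).
N_0 = 5
N_1 = 5 + 5^2 + 5^2 = 55
N_2 = 5 + 55^2 + 55^2 = 6055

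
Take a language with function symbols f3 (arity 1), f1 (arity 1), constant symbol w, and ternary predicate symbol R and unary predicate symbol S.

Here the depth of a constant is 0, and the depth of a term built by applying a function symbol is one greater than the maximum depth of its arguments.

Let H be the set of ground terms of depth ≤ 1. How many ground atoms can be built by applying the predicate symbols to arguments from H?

First count ground terms of depth ≤ 1.
Write N_k for the number of ground terms of depth ≤ k. A term of depth ≤ k is either a constant or a function symbol applied to arguments of depth ≤ k−1, so N_k = 1 + N_{k-1} + N_{k-1}.
N_0 = 1
N_1 = 1 + 1 + 1 = 3
Explicitly: w, f3(w), f1(w).
So |H| = 3.
A ground atom is a predicate applied to a tuple of terms from H, so the count is the sum over predicates of |H|^arity:
  R: 3^3 = 27;  S: 3
Total ground atoms: 27 + 3 = 30.

30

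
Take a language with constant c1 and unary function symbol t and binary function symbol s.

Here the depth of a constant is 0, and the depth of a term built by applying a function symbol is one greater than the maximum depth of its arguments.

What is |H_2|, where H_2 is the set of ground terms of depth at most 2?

13

Count level by level. With function symbols t/1, s/2, the terms of depth ≤ k are the 1 constant together with each function applied to depth-≤(k−1) tuples, so N_k = 1 + N_{k-1} + N_{k-1}^2.
N_0 = 1
N_1 = 1 + 1 + 1^2 = 3
N_2 = 1 + 3 + 3^2 = 13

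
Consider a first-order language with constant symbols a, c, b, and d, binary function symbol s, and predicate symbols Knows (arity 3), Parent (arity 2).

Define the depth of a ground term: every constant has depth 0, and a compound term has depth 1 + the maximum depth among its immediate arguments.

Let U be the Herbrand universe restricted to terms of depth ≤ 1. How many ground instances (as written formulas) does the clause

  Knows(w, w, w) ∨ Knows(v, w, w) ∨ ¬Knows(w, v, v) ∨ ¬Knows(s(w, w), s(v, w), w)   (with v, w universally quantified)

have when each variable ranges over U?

Ground terms of depth ≤ 1:
  If N_k denotes the number of depth-≤k ground terms, the 4 constants give N_0 = 4, and each function symbol of arity r contributes N_{k-1}^r new terms at level k: N_k = 4 + N_{k-1}^2.
  N_0 = 4
  N_1 = 4 + 4^2 = 20
So there are 20 ground terms available for substitution.
The clause has 2 distinct variables (v, w), each appearing in the body. In the free term algebra distinct substitutions yield syntactically distinct ground instances.
Number of ground instances = 20^2 = 400.

400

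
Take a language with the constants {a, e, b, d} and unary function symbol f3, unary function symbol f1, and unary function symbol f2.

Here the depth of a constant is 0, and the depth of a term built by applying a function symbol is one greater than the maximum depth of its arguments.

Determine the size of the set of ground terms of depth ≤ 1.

16

Let N_k = |{terms of depth ≤ k}|. Then N_0 = 4 and N_k = 4 + N_{k-1} + N_{k-1} + N_{k-1} for k ≥ 1 (one summand per function symbol, arity giving the exponent).
N_0 = 4
N_1 = 4 + 4 + 4 + 4 = 16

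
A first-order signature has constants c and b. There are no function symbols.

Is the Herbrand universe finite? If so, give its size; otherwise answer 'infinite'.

There are no function symbols, so every ground term is one of the 2 constants.
The Herbrand universe is {c, b}, which is finite with 2 elements.

2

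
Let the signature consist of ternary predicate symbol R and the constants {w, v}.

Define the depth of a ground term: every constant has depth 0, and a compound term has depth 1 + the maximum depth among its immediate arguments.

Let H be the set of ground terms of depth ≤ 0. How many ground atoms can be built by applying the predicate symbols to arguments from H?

First count ground terms of depth ≤ 0.
With no function symbols every ground term is a constant, so there are exactly 2 ground terms at every depth bound.
N_0 = 2
So |H| = 2.
For each predicate symbol, the number of ground atoms is |H| raised to its arity; summing:
  R: 2^3 = 8
Total ground atoms: 8.

8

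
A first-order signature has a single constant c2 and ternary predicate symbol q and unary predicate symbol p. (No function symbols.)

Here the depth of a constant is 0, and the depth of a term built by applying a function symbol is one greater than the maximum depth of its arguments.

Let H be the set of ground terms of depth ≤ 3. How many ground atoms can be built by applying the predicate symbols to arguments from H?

First count ground terms of depth ≤ 3.
With no function symbols every ground term is a constant, so there is exactly 1 ground term at every depth bound.
N_0 = 1
N_1 = 1
N_2 = 1
N_3 = 1
Explicitly: c2.
So |H| = 1.
Ground atoms are formed by filling each argument slot of a predicate with a term from H, so an r-ary predicate gives |H|^r atoms:
  q: 1^3 = 1;  p: 1
Total ground atoms: 1 + 1 = 2.

2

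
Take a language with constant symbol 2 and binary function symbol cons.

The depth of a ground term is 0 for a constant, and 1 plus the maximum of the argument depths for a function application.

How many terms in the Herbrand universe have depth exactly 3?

21

Let N_k = |{terms of depth ≤ k}|. Then N_0 = 1 and N_k = 1 + N_{k-1}^2 for k ≥ 1 (one summand per function symbol, arity giving the exponent).
N_0 = 1
N_1 = 1 + 1^2 = 2
N_2 = 1 + 2^2 = 5
N_3 = 1 + 5^2 = 26
Terms of depth exactly 3: N_3 − N_2 = 26 − 5 = 21.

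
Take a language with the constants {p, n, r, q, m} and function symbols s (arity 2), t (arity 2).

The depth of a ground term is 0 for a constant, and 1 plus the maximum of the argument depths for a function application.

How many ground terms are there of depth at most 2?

Let N_k count ground terms of depth at most k. Each non-constant term of depth ≤ k is some function symbol applied to depth-≤(k−1) arguments, giving N_k = 5 + N_{k-1}^2 + N_{k-1}^2.
N_0 = 5
N_1 = 5 + 5^2 + 5^2 = 55
N_2 = 5 + 55^2 + 55^2 = 6055

6055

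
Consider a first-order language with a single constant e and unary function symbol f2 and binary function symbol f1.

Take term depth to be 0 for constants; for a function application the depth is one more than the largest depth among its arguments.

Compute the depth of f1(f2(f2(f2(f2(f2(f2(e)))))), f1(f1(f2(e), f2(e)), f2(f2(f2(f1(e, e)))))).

depth(f2(e)) = 1 + depth(e) = 1 + 0 = 1
depth(f2(f2(e))) = 1 + depth(f2(e)) = 1 + 1 = 2
depth(f2(f2(f2(e)))) = 1 + depth(f2(f2(e))) = 1 + 2 = 3
depth(f2(f2(f2(f2(e))))) = 1 + depth(f2(f2(f2(e)))) = 1 + 3 = 4
depth(f2(f2(f2(f2(f2(e)))))) = 1 + depth(f2(f2(f2(f2(e))))) = 1 + 4 = 5
depth(f2(f2(f2(f2(f2(f2(e))))))) = 1 + depth(f2(f2(f2(f2(f2(e)))))) = 1 + 5 = 6
depth(f1(f2(e), f2(e))) = 1 + max(1, 1) = 2
depth(f1(e, e)) = 1 + max(0, 0) = 1
depth(f2(f1(e, e))) = 1 + depth(f1(e, e)) = 1 + 1 = 2
depth(f2(f2(f1(e, e)))) = 1 + depth(f2(f1(e, e))) = 1 + 2 = 3
depth(f2(f2(f2(f1(e, e))))) = 1 + depth(f2(f2(f1(e, e)))) = 1 + 3 = 4
depth(f1(f1(f2(e), f2(e)), f2(f2(f2(f1(e, e)))))) = 1 + max(2, 4) = 5
depth(f1(f2(f2(f2(f2(f2(f2(e)))))), f1(f1(f2(e), f2(e)), f2(f2(f2(f1(e, e))))))) = 1 + max(6, 5) = 7

7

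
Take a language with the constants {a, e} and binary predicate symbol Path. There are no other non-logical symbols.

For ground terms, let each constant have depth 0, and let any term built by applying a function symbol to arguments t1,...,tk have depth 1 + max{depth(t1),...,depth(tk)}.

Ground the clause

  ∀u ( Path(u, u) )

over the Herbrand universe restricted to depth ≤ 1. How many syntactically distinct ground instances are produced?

Ground terms of depth ≤ 1:
  With no function symbols every ground term is a constant, so there are exactly 2 ground terms at every depth bound.
  N_0 = 2
  N_1 = 2
  Explicitly: a, e.
So there are 2 ground terms available for substitution.
The body mentions the single quantified variable u; since ground terms form a free algebra, no two substitutions collapse to the same formula.
Number of ground instances = 2.

2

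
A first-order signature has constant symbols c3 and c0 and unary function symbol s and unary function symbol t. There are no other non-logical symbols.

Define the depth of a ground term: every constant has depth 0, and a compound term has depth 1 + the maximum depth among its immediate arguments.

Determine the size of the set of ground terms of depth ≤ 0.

Let N_k count ground terms of depth at most k. Each non-constant term of depth ≤ k is some function symbol applied to depth-≤(k−1) arguments, giving N_k = 2 + N_{k-1} + N_{k-1}.
N_0 = 2

2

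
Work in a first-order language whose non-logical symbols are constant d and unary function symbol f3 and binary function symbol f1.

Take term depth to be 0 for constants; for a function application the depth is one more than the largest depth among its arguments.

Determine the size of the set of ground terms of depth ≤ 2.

If N_k denotes the number of depth-≤k ground terms, the 1 constant gives N_0 = 1, and each function symbol of arity r contributes N_{k-1}^r new terms at level k: N_k = 1 + N_{k-1} + N_{k-1}^2.
N_0 = 1
N_1 = 1 + 1 + 1^2 = 3
N_2 = 1 + 3 + 3^2 = 13

13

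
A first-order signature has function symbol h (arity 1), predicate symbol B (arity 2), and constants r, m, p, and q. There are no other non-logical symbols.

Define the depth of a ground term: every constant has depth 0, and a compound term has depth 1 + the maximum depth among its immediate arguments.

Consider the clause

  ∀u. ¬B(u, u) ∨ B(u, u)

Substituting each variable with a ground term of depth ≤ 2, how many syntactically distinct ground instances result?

Ground terms of depth ≤ 2:
  Count level by level. With function symbols h/1, the terms of depth ≤ k are the 4 constants together with each function applied to depth-≤(k−1) tuples, so N_k = 4 + N_{k-1}.
  N_0 = 4
  N_1 = 4 + 4 = 8
  N_2 = 4 + 8 = 12
So there are 12 ground terms available for substitution.
There is 1 variable to instantiate (u),  occurring in at least one literal, so different choices give different ground instances.
Number of ground instances = 12.

12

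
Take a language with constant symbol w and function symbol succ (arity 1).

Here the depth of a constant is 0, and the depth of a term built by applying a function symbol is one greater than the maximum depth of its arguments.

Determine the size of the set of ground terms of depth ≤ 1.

Count level by level. With function symbols succ/1, the terms of depth ≤ k are the 1 constant together with each function applied to depth-≤(k−1) tuples, so N_k = 1 + N_{k-1}.
N_0 = 1
N_1 = 1 + 1 = 2
Explicitly: w, succ(w).

2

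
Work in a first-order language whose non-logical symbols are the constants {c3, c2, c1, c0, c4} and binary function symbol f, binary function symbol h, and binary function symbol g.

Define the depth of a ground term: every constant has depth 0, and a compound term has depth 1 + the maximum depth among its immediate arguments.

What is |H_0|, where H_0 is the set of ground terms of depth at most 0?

Let N_k = |{terms of depth ≤ k}|. Then N_0 = 5 and N_k = 5 + N_{k-1}^2 + N_{k-1}^2 + N_{k-1}^2 for k ≥ 1 (one summand per function symbol, arity giving the exponent).
N_0 = 5
Explicitly: c3, c2, c1, c0, c4.

5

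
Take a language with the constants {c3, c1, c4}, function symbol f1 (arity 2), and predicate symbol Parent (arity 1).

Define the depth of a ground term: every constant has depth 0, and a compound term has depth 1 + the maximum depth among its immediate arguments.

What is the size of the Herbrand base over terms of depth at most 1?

12

First count ground terms of depth ≤ 1.
If N_k denotes the number of depth-≤k ground terms, the 3 constants give N_0 = 3, and each function symbol of arity r contributes N_{k-1}^r new terms at level k: N_k = 3 + N_{k-1}^2.
N_0 = 3
N_1 = 3 + 3^2 = 12
So |H| = 12.
Ground atoms are formed by filling each argument slot of a predicate with a term from H, so an r-ary predicate gives |H|^r atoms:
  Parent: 12
Total ground atoms: 12.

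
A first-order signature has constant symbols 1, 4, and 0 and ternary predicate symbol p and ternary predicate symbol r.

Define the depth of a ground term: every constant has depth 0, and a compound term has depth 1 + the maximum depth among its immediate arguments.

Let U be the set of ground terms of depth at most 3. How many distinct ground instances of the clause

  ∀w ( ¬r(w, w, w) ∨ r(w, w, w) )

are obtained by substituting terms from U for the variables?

Ground terms of depth ≤ 3:
  With no function symbols every ground term is a constant, so there are exactly 3 ground terms at every depth bound.
  N_0 = 3
  N_1 = 3
  N_2 = 3
  N_3 = 3
  Explicitly: 1, 4, 0.
So there are 3 ground terms available for substitution.
There is 1 variable to instantiate (w),  occurring in at least one literal, so different choices give different ground instances.
Number of ground instances = 3.

3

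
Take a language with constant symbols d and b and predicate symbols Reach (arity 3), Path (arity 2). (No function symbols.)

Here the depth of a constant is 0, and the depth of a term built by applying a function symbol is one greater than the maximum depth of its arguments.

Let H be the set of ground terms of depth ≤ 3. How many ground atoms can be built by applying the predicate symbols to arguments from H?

12

First count ground terms of depth ≤ 3.
With no function symbols every ground term is a constant, so there are exactly 2 ground terms at every depth bound.
N_0 = 2
N_1 = 2
N_2 = 2
N_3 = 2
Explicitly: d, b.
So |H| = 2.
Each predicate of arity r yields |H|^r ground atoms (one per choice of an r-tuple from H):
  Reach: 2^3 = 8;  Path: 2^2 = 4
Total ground atoms: 8 + 4 = 12.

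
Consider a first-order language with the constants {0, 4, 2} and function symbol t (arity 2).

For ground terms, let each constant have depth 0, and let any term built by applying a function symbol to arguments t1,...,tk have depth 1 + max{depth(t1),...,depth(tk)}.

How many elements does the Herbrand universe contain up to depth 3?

21612

Count level by level. With function symbols t/2, the terms of depth ≤ k are the 3 constants together with each function applied to depth-≤(k−1) tuples, so N_k = 3 + N_{k-1}^2.
N_0 = 3
N_1 = 3 + 3^2 = 12
N_2 = 3 + 12^2 = 147
N_3 = 3 + 147^2 = 21612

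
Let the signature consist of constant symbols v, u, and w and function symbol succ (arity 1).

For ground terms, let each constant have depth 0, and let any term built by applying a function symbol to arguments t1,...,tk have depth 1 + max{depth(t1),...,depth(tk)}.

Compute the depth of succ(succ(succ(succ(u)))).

depth(succ(u)) = 1 + depth(u) = 1 + 0 = 1
depth(succ(succ(u))) = 1 + depth(succ(u)) = 1 + 1 = 2
depth(succ(succ(succ(u)))) = 1 + depth(succ(succ(u))) = 1 + 2 = 3
depth(succ(succ(succ(succ(u))))) = 1 + depth(succ(succ(succ(u)))) = 1 + 3 = 4

4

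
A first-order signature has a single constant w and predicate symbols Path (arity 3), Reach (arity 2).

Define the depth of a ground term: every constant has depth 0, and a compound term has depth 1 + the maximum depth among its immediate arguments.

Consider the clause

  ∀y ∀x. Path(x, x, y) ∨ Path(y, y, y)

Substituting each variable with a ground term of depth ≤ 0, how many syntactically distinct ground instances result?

1

Ground terms of depth ≤ 0:
  With no function symbols every ground term is a constant, so there is exactly 1 ground term at every depth bound.
  N_0 = 1
So there is exactly 1 ground term available for substitution.
The body mentions every one of the 2 quantified variables; since ground terms form a free algebra, no two substitutions collapse to the same formula.
Number of ground instances = 1^2 = 1.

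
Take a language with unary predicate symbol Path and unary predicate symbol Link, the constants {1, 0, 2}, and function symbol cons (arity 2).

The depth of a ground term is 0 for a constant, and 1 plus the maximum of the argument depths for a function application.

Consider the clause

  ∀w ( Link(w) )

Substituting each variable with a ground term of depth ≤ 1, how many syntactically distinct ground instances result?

12

Ground terms of depth ≤ 1:
  Count level by level. With function symbols cons/2, the terms of depth ≤ k are the 3 constants together with each function applied to depth-≤(k−1) tuples, so N_k = 3 + N_{k-1}^2.
  N_0 = 3
  N_1 = 3 + 3^2 = 12
  Explicitly: 1, 0, 2, cons(1, 1), cons(1, 0), cons(1, 2), cons(0, 1), cons(0, 0), cons(0, 2), cons(2, 1), cons(2, 0), cons(2, 2).
So there are 12 ground terms available for substitution.
The body mentions the single quantified variable w; since ground terms form a free algebra, no two substitutions collapse to the same formula.
Number of ground instances = 12.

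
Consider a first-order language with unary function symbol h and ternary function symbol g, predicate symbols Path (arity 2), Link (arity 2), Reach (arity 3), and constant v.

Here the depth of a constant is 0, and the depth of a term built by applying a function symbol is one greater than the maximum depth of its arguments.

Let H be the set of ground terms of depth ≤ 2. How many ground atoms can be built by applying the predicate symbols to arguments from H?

31713

First count ground terms of depth ≤ 2.
If N_k denotes the number of depth-≤k ground terms, the 1 constant gives N_0 = 1, and each function symbol of arity r contributes N_{k-1}^r new terms at level k: N_k = 1 + N_{k-1} + N_{k-1}^3.
N_0 = 1
N_1 = 1 + 1 + 1^3 = 3
N_2 = 1 + 3 + 3^3 = 31
So |H| = 31.
A ground atom is a predicate applied to a tuple of terms from H, so the count is the sum over predicates of |H|^arity:
  Path: 31^2 = 961;  Link: 31^2 = 961;  Reach: 31^3 = 29791
Total ground atoms: 961 + 961 + 29791 = 31713.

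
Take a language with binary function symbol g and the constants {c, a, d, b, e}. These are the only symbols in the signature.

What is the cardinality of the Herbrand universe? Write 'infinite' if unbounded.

infinite

The signature has at least one function symbol (g, arity 2) and at least one constant (c).
Iterating g gives infinitely many distinct ground terms: c, g(c, c), g(g(c, c), g(c, c)), ...
So the Herbrand universe is infinite.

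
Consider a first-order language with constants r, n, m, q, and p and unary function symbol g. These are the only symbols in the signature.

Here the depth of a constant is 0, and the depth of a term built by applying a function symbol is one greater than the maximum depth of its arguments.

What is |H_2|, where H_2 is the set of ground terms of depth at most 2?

Let N_k count ground terms of depth at most k. Each non-constant term of depth ≤ k is some function symbol applied to depth-≤(k−1) arguments, giving N_k = 5 + N_{k-1}.
N_0 = 5
N_1 = 5 + 5 = 10
N_2 = 5 + 10 = 15

15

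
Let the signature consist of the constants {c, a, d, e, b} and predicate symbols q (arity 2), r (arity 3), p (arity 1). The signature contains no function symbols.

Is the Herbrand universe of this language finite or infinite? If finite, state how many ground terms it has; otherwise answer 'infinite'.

5

There are no function symbols, so every ground term is one of the 5 constants.
The Herbrand universe is {c, a, d, e, b}, which is finite with 5 elements.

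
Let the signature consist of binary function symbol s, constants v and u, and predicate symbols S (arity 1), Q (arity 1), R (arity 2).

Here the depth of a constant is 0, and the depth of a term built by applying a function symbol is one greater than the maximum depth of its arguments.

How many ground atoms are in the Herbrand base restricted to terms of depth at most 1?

48

First count ground terms of depth ≤ 1.
Let N_k = |{terms of depth ≤ k}|. Then N_0 = 2 and N_k = 2 + N_{k-1}^2 for k ≥ 1 (one summand per function symbol, arity giving the exponent).
N_0 = 2
N_1 = 2 + 2^2 = 6
Explicitly: v, u, s(v, v), s(v, u), s(u, v), s(u, u).
So |H| = 6.
A ground atom is a predicate applied to a tuple of terms from H, so the count is the sum over predicates of |H|^arity:
  S: 6;  Q: 6;  R: 6^2 = 36
Total ground atoms: 6 + 6 + 36 = 48.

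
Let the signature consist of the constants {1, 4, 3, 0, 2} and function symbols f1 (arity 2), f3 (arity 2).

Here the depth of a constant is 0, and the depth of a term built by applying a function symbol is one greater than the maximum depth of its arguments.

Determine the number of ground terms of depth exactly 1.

50

Write N_k for the number of ground terms of depth ≤ k. A term of depth ≤ k is either a constant or a function symbol applied to arguments of depth ≤ k−1, so N_k = 5 + N_{k-1}^2 + N_{k-1}^2.
N_0 = 5
N_1 = 5 + 5^2 + 5^2 = 55
Terms of depth exactly 1: N_1 − N_0 = 55 − 5 = 50.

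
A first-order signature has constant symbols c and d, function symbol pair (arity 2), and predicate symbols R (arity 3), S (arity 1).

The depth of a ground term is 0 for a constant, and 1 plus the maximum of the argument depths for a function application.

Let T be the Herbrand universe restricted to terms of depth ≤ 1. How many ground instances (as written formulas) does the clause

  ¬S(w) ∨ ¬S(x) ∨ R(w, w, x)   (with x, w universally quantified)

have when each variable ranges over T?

Ground terms of depth ≤ 1:
  Let N_k count ground terms of depth at most k. Each non-constant term of depth ≤ k is some function symbol applied to depth-≤(k−1) arguments, giving N_k = 2 + N_{k-1}^2.
  N_0 = 2
  N_1 = 2 + 2^2 = 6
  Explicitly: c, d, pair(c, c), pair(c, d), pair(d, c), pair(d, d).
So there are 6 ground terms available for substitution.
Each of x, w ranges independently over the available ground terms, and distinct assignments produce distinct instances.
Number of ground instances = 6^2 = 36.

36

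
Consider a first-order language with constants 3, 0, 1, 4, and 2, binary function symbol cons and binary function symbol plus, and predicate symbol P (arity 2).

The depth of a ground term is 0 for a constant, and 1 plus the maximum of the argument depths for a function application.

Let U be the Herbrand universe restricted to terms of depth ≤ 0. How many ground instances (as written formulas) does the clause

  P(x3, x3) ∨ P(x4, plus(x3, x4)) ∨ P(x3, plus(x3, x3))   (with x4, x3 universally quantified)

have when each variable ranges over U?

25

Ground terms of depth ≤ 0:
  Let N_k count ground terms of depth at most k. Each non-constant term of depth ≤ k is some function symbol applied to depth-≤(k−1) arguments, giving N_k = 5 + N_{k-1}^2 + N_{k-1}^2.
  N_0 = 5
  Explicitly: 3, 0, 1, 4, 2.
So there are 5 ground terms available for substitution.
The clause has 2 distinct variables (x4, x3), each appearing in the body. In the free term algebra distinct substitutions yield syntactically distinct ground instances.
Number of ground instances = 5^2 = 25.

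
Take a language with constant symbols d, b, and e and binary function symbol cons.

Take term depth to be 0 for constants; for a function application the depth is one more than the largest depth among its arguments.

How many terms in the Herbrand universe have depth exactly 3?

Let N_k = |{terms of depth ≤ k}|. Then N_0 = 3 and N_k = 3 + N_{k-1}^2 for k ≥ 1 (one summand per function symbol, arity giving the exponent).
N_0 = 3
N_1 = 3 + 3^2 = 12
N_2 = 3 + 12^2 = 147
N_3 = 3 + 147^2 = 21612
Terms of depth exactly 3: N_3 − N_2 = 21612 − 147 = 21465.

21465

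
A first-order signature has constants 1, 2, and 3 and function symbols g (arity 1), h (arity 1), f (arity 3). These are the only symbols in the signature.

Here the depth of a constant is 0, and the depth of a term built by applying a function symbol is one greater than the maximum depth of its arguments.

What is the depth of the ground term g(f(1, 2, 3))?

2

depth(f(1, 2, 3)) = 1 + max(0, 0, 0) = 1
depth(g(f(1, 2, 3))) = 1 + depth(f(1, 2, 3)) = 1 + 1 = 2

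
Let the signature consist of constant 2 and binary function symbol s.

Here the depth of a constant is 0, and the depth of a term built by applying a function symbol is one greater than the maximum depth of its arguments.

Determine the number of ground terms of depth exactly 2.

3

Count level by level. With function symbols s/2, the terms of depth ≤ k are the 1 constant together with each function applied to depth-≤(k−1) tuples, so N_k = 1 + N_{k-1}^2.
N_0 = 1
N_1 = 1 + 1^2 = 2
N_2 = 1 + 2^2 = 5
Terms of depth exactly 2: N_2 − N_1 = 5 − 2 = 3.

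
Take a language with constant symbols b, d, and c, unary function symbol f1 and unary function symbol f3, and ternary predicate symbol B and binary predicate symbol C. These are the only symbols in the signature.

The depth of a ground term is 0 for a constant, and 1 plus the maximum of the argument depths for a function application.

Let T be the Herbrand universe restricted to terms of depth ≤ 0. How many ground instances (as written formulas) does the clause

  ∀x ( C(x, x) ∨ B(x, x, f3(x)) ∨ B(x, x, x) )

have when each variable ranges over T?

Ground terms of depth ≤ 0:
  Let N_k count ground terms of depth at most k. Each non-constant term of depth ≤ k is some function symbol applied to depth-≤(k−1) arguments, giving N_k = 3 + N_{k-1} + N_{k-1}.
  N_0 = 3
So there are 3 ground terms available for substitution.
There is 1 variable to instantiate (x),  occurring in at least one literal, so different choices give different ground instances.
Number of ground instances = 3.

3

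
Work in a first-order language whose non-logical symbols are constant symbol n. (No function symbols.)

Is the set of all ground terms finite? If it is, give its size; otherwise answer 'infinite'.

1

There are no function symbols, so the only ground term is the single constant.
The Herbrand universe is {n}, finite with 1 element.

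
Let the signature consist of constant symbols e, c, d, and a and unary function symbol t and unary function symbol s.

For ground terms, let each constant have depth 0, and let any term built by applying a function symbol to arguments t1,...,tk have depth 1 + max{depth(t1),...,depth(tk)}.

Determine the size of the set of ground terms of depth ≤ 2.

If N_k denotes the number of depth-≤k ground terms, the 4 constants give N_0 = 4, and each function symbol of arity r contributes N_{k-1}^r new terms at level k: N_k = 4 + N_{k-1} + N_{k-1}.
N_0 = 4
N_1 = 4 + 4 + 4 = 12
N_2 = 4 + 12 + 12 = 28

28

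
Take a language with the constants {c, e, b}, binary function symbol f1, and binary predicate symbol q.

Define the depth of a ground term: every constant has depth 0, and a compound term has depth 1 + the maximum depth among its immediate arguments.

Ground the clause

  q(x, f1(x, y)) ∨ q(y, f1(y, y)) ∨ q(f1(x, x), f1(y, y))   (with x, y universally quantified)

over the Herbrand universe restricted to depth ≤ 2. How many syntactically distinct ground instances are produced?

Ground terms of depth ≤ 2:
  Count level by level. With function symbols f1/2, the terms of depth ≤ k are the 3 constants together with each function applied to depth-≤(k−1) tuples, so N_k = 3 + N_{k-1}^2.
  N_0 = 3
  N_1 = 3 + 3^2 = 12
  N_2 = 3 + 12^2 = 147
So there are 147 ground terms available for substitution.
The clause has 2 distinct variables (x, y), each appearing in the body. In the free term algebra distinct substitutions yield syntactically distinct ground instances.
Number of ground instances = 147^2 = 21609.

21609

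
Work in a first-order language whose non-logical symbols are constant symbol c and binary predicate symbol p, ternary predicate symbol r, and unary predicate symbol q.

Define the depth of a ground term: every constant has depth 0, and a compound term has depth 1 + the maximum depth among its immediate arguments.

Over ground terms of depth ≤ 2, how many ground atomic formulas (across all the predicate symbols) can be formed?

3

First count ground terms of depth ≤ 2.
With no function symbols every ground term is a constant, so there is exactly 1 ground term at every depth bound.
N_0 = 1
N_1 = 1
N_2 = 1
Explicitly: c.
So |H| = 1.
Ground atoms are formed by filling each argument slot of a predicate with a term from H, so an r-ary predicate gives |H|^r atoms:
  p: 1^2 = 1;  r: 1^3 = 1;  q: 1
Total ground atoms: 1 + 1 + 1 = 3.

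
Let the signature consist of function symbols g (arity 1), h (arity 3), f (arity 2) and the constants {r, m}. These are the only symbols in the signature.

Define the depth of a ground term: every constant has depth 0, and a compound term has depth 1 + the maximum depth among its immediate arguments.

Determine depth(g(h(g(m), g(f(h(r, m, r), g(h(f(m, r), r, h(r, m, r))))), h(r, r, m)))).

depth(g(m)) = 1 + depth(m) = 1 + 0 = 1
depth(h(r, m, r)) = 1 + max(0, 0, 0) = 1
depth(f(m, r)) = 1 + max(0, 0) = 1
depth(h(f(m, r), r, h(r, m, r))) = 1 + max(1, 0, 1) = 2
depth(g(h(f(m, r), r, h(r, m, r)))) = 1 + depth(h(f(m, r), r, h(r, m, r))) = 1 + 2 = 3
depth(f(h(r, m, r), g(h(f(m, r), r, h(r, m, r))))) = 1 + max(1, 3) = 4
depth(g(f(h(r, m, r), g(h(f(m, r), r, h(r, m, r)))))) = 1 + depth(f(h(r, m, r), g(h(f(m, r), r, h(r, m, r))))) = 1 + 4 = 5
depth(h(r, r, m)) = 1 + max(0, 0, 0) = 1
depth(h(g(m), g(f(h(r, m, r), g(h(f(m, r), r, h(r, m, r))))), h(r, r, m))) = 1 + max(1, 5, 1) = 6
depth(g(h(g(m), g(f(h(r, m, r), g(h(f(m, r), r, h(r, m, r))))), h(r, r, m)))) = 1 + depth(h(g(m), g(f(h(r, m, r), g(h(f(m, r), r, h(r, m, r))))), h(r, r, m))) = 1 + 6 = 7

7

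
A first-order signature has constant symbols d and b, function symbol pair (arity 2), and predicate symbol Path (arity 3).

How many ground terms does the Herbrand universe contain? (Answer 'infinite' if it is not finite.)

The signature has at least one function symbol (pair, arity 2) and at least one constant (d).
Iterating pair gives infinitely many distinct ground terms: d, pair(d, d), pair(pair(d, d), pair(d, d)), ...
So the Herbrand universe is infinite.

infinite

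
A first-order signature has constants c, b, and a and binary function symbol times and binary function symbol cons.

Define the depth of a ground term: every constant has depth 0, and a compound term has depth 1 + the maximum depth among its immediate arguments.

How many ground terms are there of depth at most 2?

If N_k denotes the number of depth-≤k ground terms, the 3 constants give N_0 = 3, and each function symbol of arity r contributes N_{k-1}^r new terms at level k: N_k = 3 + N_{k-1}^2 + N_{k-1}^2.
N_0 = 3
N_1 = 3 + 3^2 + 3^2 = 21
N_2 = 3 + 21^2 + 21^2 = 885

885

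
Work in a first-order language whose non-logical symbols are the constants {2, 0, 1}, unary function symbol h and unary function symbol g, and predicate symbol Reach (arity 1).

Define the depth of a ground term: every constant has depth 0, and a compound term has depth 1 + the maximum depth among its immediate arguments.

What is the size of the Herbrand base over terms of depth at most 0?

First count ground terms of depth ≤ 0.
Count level by level. With function symbols h/1, g/1, the terms of depth ≤ k are the 3 constants together with each function applied to depth-≤(k−1) tuples, so N_k = 3 + N_{k-1} + N_{k-1}.
N_0 = 3
Explicitly: 2, 0, 1.
So |H| = 3.
Each predicate of arity r yields |H|^r ground atoms (one per choice of an r-tuple from H):
  Reach: 3
Total ground atoms: 3.

3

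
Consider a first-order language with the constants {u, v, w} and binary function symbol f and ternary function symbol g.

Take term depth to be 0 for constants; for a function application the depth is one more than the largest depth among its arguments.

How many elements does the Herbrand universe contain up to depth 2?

60843

If N_k denotes the number of depth-≤k ground terms, the 3 constants give N_0 = 3, and each function symbol of arity r contributes N_{k-1}^r new terms at level k: N_k = 3 + N_{k-1}^2 + N_{k-1}^3.
N_0 = 3
N_1 = 3 + 3^2 + 3^3 = 39
N_2 = 3 + 39^2 + 39^3 = 60843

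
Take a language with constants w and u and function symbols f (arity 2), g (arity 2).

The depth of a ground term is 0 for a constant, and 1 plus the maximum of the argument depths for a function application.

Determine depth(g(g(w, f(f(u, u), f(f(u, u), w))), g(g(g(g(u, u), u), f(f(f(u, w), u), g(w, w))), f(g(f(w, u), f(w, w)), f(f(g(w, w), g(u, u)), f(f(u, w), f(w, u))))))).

depth(f(u, u)) = 1 + max(0, 0) = 1
depth(f(f(u, u), w)) = 1 + max(1, 0) = 2
depth(f(f(u, u), f(f(u, u), w))) = 1 + max(1, 2) = 3
depth(g(w, f(f(u, u), f(f(u, u), w)))) = 1 + max(0, 3) = 4
depth(g(u, u)) = 1 + max(0, 0) = 1
depth(g(g(u, u), u)) = 1 + max(1, 0) = 2
depth(f(u, w)) = 1 + max(0, 0) = 1
depth(f(f(u, w), u)) = 1 + max(1, 0) = 2
depth(g(w, w)) = 1 + max(0, 0) = 1
depth(f(f(f(u, w), u), g(w, w))) = 1 + max(2, 1) = 3
depth(g(g(g(u, u), u), f(f(f(u, w), u), g(w, w)))) = 1 + max(2, 3) = 4
depth(f(w, u)) = 1 + max(0, 0) = 1
depth(f(w, w)) = 1 + max(0, 0) = 1
depth(g(f(w, u), f(w, w))) = 1 + max(1, 1) = 2
depth(f(g(w, w), g(u, u))) = 1 + max(1, 1) = 2
depth(f(f(u, w), f(w, u))) = 1 + max(1, 1) = 2
depth(f(f(g(w, w), g(u, u)), f(f(u, w), f(w, u)))) = 1 + max(2, 2) = 3
depth(f(g(f(w, u), f(w, w)), f(f(g(w, w), g(u, u)), f(f(u, w), f(w, u))))) = 1 + max(2, 3) = 4
depth(g(g(g(g(u, u), u), f(f(f(u, w), u), g(w, w))), f(g(f(w, u), f(w, w)), f(f(g(w, w), g(u, u)), f(f(u, w), f(w, u)))))) = 1 + max(4, 4) = 5
depth(g(g(w, f(f(u, u), f(f(u, u), w))), g(g(g(g(u, u), u), f(f(f(u, w), u), g(w, w))), f(g(f(w, u), f(w, w)), f(f(g(w, w), g(u, u)), f(f(u, w), f(w, u))))))) = 1 + max(4, 5) = 6

6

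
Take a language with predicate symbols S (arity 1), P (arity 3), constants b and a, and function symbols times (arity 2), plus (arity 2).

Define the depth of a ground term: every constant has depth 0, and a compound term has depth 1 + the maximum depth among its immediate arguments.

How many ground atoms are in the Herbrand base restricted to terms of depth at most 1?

1010

First count ground terms of depth ≤ 1.
Count level by level. With function symbols times/2, plus/2, the terms of depth ≤ k are the 2 constants together with each function applied to depth-≤(k−1) tuples, so N_k = 2 + N_{k-1}^2 + N_{k-1}^2.
N_0 = 2
N_1 = 2 + 2^2 + 2^2 = 10
Explicitly: b, a, times(b, b), times(b, a), times(a, b), times(a, a), plus(b, b), plus(b, a), plus(a, b), plus(a, a).
So |H| = 10.
A ground atom is a predicate applied to a tuple of terms from H, so the count is the sum over predicates of |H|^arity:
  S: 10;  P: 10^3 = 1000
Total ground atoms: 10 + 1000 = 1010.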